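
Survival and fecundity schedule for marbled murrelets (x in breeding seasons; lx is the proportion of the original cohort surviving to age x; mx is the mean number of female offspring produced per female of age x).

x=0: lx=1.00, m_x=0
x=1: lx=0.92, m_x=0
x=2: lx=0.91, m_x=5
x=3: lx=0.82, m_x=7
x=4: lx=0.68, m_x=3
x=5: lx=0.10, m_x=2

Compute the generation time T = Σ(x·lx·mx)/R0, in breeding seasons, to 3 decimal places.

lx·mx: 0, 0, 4.55, 5.74, 2.04, 0.2 → R0 = 12.53
x·lx·mx: 0, 0, 9.1, 17.22, 8.16, 1 → Σ = 35.48
T = 35.48 / 12.53 = 2.831604… → 2.832

2.832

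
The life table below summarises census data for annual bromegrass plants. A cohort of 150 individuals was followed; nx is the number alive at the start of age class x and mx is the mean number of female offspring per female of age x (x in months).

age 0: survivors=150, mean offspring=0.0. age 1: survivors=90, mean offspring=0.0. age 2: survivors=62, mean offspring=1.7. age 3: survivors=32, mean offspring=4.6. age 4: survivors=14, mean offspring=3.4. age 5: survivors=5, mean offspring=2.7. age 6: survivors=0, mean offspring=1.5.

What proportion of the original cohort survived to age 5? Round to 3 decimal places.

0.033

l_5 = n_5/n_0 = 5/150 = 0.033333… → 0.033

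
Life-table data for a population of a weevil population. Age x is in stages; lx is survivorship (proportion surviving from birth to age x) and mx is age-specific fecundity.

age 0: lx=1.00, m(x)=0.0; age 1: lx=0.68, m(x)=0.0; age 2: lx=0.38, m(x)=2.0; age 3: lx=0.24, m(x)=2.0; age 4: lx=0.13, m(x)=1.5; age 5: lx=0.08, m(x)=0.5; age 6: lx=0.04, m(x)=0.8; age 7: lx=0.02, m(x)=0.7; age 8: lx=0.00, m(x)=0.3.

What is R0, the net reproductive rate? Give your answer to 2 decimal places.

1.52

lx·mx by age: 0, 0, 0.76, 0.48, 0.195, 0.04, 0.032, 0.014, 0
R0 = Σ lx·mx = 1.521 → 1.52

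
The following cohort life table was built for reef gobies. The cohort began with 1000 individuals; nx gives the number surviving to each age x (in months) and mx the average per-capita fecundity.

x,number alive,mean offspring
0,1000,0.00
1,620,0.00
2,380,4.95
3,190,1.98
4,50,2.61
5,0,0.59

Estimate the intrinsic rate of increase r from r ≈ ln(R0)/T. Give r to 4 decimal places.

lx = nx/n0 = nx/1000: 1, 0.62, 0.38, 0.19, 0.05, 0
R0 = Σ lx·mx = 0 + 0 + 1.881 + 0.3762 + 0.1305 + 0 = 2.3877
Σ x·lx·mx = 5.4126; T = 5.4126/2.3877 = 2.26687…
r ≈ ln(R0)/T = ln(2.3877)/2.26687… = 0.383935… → 0.3839

0.3839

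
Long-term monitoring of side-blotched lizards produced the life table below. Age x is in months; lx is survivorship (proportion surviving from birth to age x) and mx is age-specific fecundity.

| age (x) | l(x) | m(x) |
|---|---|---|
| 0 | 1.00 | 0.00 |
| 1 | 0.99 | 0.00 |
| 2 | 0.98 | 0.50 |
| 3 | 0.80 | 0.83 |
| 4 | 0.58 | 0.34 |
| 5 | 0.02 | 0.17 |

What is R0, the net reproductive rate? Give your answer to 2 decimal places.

lx·mx by age: 0, 0, 0.49, 0.664, 0.1972, 0.0034
R0 = Σ lx·mx = 1.3546 → 1.35

1.35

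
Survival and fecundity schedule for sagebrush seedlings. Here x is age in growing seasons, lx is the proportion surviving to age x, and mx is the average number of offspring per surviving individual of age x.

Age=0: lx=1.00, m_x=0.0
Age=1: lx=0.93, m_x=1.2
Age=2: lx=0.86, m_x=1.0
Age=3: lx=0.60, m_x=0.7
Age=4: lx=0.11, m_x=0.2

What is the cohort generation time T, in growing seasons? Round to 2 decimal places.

1.73

lx·mx: 0, 1.116, 0.86, 0.42, 0.022 → R0 = 2.418
x·lx·mx: 0, 1.116, 1.72, 1.26, 0.088 → Σ = 4.184
T = 4.184 / 2.418 = 1.730356… → 1.73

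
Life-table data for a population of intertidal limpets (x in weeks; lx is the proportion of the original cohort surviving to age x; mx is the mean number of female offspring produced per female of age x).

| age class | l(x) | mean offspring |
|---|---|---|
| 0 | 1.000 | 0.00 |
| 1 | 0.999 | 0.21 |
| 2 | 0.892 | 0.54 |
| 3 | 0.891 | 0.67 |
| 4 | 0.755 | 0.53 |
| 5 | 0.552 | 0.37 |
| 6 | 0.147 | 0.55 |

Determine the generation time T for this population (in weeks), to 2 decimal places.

lx·mx: 0, 0.20979, 0.48168, 0.59697, 0.40015, 0.20424, 0.08085 → R0 = 1.97368
x·lx·mx: 0, 0.20979, 0.96336, 1.79091, 1.6006, 1.0212, 0.4851 → Σ = 6.07096
T = 6.07096 / 1.97368 = 3.07596… → 3.08

3.08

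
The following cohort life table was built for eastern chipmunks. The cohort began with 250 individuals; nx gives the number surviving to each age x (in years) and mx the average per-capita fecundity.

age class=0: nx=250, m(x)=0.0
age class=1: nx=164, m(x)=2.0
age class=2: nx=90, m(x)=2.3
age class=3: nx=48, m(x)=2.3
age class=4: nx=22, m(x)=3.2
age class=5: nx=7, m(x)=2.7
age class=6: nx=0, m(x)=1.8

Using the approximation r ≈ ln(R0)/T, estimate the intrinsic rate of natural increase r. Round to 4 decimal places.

lx = nx/n0 = nx/250: 1, 0.656, 0.36, 0.192, 0.088, 0.028, 0
R0 = Σ lx·mx = 0 + 1.312 + 0.828 + 0.4416 + 0.2816 + 0.0756 + 0 = 2.9388
Σ x·lx·mx = 5.7972; T = 5.7972/2.9388 = 1.97264…
r ≈ ln(R0)/T = ln(2.9388)/1.97264… = 0.546476… → 0.5465

0.5465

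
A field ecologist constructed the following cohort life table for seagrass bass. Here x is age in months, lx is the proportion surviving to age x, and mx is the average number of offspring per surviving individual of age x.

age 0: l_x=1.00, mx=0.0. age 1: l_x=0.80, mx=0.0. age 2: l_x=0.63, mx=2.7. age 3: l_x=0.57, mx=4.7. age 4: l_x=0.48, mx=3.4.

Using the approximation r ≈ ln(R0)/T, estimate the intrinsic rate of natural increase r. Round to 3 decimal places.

0.600

R0 = Σ lx·mx = 0 + 0 + 1.701 + 2.679 + 1.632 = 6.012
Σ x·lx·mx = 17.967; T = 17.967/6.012 = 2.98852…
r ≈ ln(R0)/T = ln(6.012)/2.98852… = 0.60022… → 0.600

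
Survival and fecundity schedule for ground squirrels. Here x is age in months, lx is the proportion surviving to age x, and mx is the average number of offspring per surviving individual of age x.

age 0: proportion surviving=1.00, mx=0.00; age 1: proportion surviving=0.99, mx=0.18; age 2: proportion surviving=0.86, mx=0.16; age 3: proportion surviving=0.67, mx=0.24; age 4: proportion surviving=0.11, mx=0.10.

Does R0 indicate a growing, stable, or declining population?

declining

R0 = Σ lx·mx = 0 + 0.1782 + 0.1376 + 0.1608 + 0.011 = 0.4876
R0 < 1, so the population is declining.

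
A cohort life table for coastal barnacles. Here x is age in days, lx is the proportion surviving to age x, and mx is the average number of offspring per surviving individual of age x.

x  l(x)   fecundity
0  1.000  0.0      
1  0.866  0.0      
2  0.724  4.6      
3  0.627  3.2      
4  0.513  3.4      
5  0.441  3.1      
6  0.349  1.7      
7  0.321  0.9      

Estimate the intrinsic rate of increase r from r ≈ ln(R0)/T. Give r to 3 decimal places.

R0 = Σ lx·mx = 0 + 0 + 3.3304 + 2.0064 + 1.7442 + 1.3671 + 0.5933 + 0.2889 = 9.3303
Σ x·lx·mx = 32.0744; T = 32.0744/9.3303 = 3.43766…
r ≈ ln(R0)/T = ln(9.3303)/3.43766… = 0.64965… → 0.650

0.650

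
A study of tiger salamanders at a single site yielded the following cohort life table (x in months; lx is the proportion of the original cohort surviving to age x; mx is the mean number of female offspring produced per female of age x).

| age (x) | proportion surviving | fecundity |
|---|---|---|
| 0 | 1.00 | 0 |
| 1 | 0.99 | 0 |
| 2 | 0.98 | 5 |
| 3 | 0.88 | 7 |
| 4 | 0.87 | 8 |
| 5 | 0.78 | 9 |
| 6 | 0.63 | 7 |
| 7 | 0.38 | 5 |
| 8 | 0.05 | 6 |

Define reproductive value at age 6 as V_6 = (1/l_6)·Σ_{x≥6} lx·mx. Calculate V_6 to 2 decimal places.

10.49

lx·mx for x ≥ 6: 4.41, 1.9, 0.3 → sum = 6.61
V_6 = 6.61 / l_6 = 6.61 / 0.63 = 10.492063… → 10.49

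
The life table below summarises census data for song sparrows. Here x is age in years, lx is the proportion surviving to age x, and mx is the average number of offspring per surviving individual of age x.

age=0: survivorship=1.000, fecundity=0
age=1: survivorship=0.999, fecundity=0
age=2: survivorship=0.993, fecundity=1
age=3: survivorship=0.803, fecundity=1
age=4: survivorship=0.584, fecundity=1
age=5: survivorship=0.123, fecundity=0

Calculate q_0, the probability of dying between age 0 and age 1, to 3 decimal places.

0.001

q_0 = (l_0 − l_1) / l_0 = (1 − 0.999) / 1
     = 0.001 / 1 = 0.001 → 0.001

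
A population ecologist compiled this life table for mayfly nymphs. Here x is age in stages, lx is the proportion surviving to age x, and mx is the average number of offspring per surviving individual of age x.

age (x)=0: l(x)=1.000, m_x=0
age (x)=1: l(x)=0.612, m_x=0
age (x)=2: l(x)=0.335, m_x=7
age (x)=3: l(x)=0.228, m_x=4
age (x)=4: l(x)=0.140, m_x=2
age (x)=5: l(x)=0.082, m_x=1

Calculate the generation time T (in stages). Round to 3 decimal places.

2.475

lx·mx: 0, 0, 2.345, 0.912, 0.28, 0.082 → R0 = 3.619
x·lx·mx: 0, 0, 4.69, 2.736, 1.12, 0.41 → Σ = 8.956
T = 8.956 / 3.619 = 2.474717… → 2.475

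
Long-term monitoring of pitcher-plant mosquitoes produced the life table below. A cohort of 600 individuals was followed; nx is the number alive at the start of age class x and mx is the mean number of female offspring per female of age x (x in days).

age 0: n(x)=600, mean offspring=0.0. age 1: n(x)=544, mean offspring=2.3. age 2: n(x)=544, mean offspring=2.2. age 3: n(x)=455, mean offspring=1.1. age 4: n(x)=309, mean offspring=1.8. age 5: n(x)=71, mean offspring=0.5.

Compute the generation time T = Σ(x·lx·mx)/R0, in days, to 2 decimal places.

2.13

lx = nx/n0 = nx/600: 1, 0.90667…, 0.90667…, 0.75833…, 0.515, 0.11833…
lx·mx: 0, 2.085333…, 1.994667…, 0.834167…, 0.927, 0.059167… → R0 = 5.900333…
x·lx·mx: 0, 2.085333…, 3.989333…, 2.5025…, 3.708, 0.295833… → Σ = 12.581…
T = 12.581… / 5.900333… = 2.132252… → 2.13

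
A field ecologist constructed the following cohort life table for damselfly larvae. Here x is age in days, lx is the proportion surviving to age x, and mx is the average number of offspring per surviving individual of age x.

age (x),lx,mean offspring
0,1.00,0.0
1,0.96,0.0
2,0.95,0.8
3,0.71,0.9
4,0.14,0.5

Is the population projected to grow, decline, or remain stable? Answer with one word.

R0 = Σ lx·mx = 0 + 0 + 0.76 + 0.639 + 0.07 = 1.469
R0 > 1, so the population is growing.

growing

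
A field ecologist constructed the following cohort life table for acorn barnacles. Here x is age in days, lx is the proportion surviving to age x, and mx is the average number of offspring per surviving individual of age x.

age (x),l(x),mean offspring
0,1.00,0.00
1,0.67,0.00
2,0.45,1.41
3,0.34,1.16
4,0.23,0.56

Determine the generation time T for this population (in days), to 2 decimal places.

2.56

lx·mx: 0, 0, 0.6345, 0.3944, 0.1288 → R0 = 1.1577
x·lx·mx: 0, 0, 1.269, 1.1832, 0.5152 → Σ = 2.9674
T = 2.9674 / 1.1577 = 2.563186… → 2.56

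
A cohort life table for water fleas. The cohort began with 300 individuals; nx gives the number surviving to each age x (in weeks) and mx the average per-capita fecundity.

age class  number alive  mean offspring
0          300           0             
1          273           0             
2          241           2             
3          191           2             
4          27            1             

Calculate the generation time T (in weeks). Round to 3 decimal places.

lx = nx/n0 = nx/300: 1, 0.91, 0.80333…, 0.63667…, 0.09
lx·mx: 0, 0, 1.606667…, 1.273333…, 0.09 → R0 = 2.97…
x·lx·mx: 0, 0, 3.213333…, 3.82…, 0.36 → Σ = 7.393333…
T = 7.393333… / 2.97… = 2.489338… → 2.489

2.489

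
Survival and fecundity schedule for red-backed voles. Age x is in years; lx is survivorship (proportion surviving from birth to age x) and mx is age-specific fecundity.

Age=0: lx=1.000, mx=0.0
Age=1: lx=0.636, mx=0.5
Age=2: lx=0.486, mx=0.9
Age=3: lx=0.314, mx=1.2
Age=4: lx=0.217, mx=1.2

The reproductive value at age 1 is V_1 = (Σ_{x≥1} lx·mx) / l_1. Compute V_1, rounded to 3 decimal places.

2.190

lx·mx for x ≥ 1: 0.318, 0.4374, 0.3768, 0.2604 → sum = 1.3926
V_1 = 1.3926 / l_1 = 1.3926 / 0.636 = 2.189623… → 2.190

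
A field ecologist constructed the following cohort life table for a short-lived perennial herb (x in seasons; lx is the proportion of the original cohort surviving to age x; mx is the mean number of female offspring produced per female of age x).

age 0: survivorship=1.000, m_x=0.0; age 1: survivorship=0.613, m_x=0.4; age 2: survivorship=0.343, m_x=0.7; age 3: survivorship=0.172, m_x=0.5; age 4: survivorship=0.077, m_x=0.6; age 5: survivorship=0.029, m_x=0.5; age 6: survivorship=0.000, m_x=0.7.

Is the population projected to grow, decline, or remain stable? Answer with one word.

R0 = Σ lx·mx = 0 + 0.2452 + 0.2401 + 0.086 + 0.0462 + 0.0145 + 0 = 0.632
R0 < 1, so the population is declining.

declining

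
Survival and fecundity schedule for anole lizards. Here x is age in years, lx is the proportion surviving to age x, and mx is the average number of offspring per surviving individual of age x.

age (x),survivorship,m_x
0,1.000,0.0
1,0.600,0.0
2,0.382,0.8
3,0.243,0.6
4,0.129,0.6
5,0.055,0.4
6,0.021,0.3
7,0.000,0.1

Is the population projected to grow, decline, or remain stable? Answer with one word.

declining

R0 = Σ lx·mx = 0 + 0 + 0.3056 + 0.1458 + 0.0774 + 0.022 + 0.0063 + 0 = 0.5571
R0 < 1, so the population is declining.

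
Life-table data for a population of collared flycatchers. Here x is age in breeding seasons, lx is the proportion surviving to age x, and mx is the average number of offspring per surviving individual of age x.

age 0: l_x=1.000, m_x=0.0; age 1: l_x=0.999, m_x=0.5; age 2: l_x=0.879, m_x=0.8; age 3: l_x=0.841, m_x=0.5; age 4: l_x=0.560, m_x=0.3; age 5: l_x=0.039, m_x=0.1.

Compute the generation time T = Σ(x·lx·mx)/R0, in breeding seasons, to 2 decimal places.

2.15

lx·mx: 0, 0.4995, 0.7032, 0.4205, 0.168, 0.0039 → R0 = 1.7951
x·lx·mx: 0, 0.4995, 1.4064, 1.2615, 0.672, 0.0195 → Σ = 3.8589
T = 3.8589 / 1.7951 = 2.149685… → 2.15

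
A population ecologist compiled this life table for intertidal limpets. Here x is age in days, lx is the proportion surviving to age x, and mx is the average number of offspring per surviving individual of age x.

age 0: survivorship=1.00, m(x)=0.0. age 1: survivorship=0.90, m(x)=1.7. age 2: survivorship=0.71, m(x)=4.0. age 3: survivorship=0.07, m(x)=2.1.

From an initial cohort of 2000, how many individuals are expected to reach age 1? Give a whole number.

1800

Expected survivors = N0 · l_1 = 2000 × 0.90 = 1800 → 1800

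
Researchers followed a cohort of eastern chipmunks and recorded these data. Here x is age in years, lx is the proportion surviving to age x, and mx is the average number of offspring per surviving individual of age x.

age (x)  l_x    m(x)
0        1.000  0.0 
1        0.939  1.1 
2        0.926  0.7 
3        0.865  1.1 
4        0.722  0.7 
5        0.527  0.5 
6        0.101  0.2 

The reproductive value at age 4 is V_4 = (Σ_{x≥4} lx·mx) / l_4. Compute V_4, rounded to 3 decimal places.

1.093

lx·mx for x ≥ 4: 0.5054, 0.2635, 0.0202 → sum = 0.7891
V_4 = 0.7891 / l_4 = 0.7891 / 0.722 = 1.092936… → 1.093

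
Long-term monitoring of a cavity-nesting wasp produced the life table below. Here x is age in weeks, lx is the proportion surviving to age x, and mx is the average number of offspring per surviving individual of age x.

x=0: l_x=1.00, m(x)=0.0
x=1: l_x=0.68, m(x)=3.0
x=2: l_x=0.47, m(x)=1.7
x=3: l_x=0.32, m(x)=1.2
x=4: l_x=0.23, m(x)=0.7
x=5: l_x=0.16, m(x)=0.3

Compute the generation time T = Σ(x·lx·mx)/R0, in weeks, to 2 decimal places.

1.65

lx·mx: 0, 2.04, 0.799, 0.384, 0.161, 0.048 → R0 = 3.432
x·lx·mx: 0, 2.04, 1.598, 1.152, 0.644, 0.24 → Σ = 5.674
T = 5.674 / 3.432 = 1.653263… → 1.65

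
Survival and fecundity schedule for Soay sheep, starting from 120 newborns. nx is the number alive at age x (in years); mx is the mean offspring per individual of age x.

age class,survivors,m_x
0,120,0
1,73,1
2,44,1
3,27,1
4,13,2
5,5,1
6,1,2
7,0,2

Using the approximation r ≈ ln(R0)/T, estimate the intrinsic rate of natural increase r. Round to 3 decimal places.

lx = nx/n0 = nx/120: 1, 0.60833…, 0.36667…, 0.225, 0.10833…, 0.04167…, 0.00833…, 0
R0 = Σ lx·mx = 0 + 0.60833… + 0.36667… + 0.225 + 0.21667… + 0.04167… + 0.01667… + 0 = 1.475…
Σ x·lx·mx = 3.191667…; T = 3.191667…/1.475… = 2.16384…
r ≈ ln(R0)/T = ln(1.475…)/2.16384… = 0.17961… → 0.180

0.180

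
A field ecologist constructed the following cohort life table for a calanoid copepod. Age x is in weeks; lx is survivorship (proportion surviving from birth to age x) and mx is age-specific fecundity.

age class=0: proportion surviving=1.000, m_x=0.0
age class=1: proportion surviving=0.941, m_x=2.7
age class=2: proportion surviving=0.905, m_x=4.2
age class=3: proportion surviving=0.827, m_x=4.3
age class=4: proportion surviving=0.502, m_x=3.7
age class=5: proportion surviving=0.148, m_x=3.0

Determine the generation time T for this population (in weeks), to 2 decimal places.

2.50

lx·mx: 0, 2.5407, 3.801, 3.5561, 1.8574, 0.444 → R0 = 12.1992
x·lx·mx: 0, 2.5407, 7.602, 10.6683, 7.4296, 2.22 → Σ = 30.4606
T = 30.4606 / 12.1992 = 2.496934… → 2.50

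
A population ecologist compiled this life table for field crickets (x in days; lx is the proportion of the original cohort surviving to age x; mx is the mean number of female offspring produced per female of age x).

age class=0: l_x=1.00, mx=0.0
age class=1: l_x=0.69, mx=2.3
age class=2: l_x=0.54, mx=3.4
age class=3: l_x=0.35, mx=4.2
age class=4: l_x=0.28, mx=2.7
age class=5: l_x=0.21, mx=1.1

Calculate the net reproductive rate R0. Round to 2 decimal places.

5.88

lx·mx by age: 0, 1.587, 1.836, 1.47, 0.756, 0.231
R0 = Σ lx·mx = 5.88 → 5.88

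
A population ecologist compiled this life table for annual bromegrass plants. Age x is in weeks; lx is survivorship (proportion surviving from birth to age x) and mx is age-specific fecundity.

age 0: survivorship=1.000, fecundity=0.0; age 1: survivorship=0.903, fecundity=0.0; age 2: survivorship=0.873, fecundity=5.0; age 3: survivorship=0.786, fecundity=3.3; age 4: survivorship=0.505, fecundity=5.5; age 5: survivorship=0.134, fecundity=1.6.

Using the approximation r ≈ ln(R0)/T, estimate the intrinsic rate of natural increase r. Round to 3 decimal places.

0.797

R0 = Σ lx·mx = 0 + 0 + 4.365 + 2.5938 + 2.7775 + 0.2144 = 9.9507
Σ x·lx·mx = 28.6934; T = 28.6934/9.9507 = 2.88356…
r ≈ ln(R0)/T = ln(9.9507)/2.88356… = 0.79681… → 0.797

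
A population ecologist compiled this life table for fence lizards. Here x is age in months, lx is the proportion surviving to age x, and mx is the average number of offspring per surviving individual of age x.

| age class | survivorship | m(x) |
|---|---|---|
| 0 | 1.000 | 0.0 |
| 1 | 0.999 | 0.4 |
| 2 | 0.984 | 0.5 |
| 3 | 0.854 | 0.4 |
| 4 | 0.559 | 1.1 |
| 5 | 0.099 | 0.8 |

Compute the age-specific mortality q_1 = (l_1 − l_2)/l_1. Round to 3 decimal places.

0.015

q_1 = (l_1 − l_2) / l_1 = (0.999 − 0.984) / 0.999
     = 0.015 / 0.999 = 0.015015… → 0.015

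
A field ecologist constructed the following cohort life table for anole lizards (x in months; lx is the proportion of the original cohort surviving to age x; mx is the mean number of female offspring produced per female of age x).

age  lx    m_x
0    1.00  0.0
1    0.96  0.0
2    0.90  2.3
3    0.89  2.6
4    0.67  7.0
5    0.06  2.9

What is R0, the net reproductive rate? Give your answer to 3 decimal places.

9.248

lx·mx by age: 0, 0, 2.07, 2.314, 4.69, 0.174
R0 = Σ lx·mx = 9.248 → 9.248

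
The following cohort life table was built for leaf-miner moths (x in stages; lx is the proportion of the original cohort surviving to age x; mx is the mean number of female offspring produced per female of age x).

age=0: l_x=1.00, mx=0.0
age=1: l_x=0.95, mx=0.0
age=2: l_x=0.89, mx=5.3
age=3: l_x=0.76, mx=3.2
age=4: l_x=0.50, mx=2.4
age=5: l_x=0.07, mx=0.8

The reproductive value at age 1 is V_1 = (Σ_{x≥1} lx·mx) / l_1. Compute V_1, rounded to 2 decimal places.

lx·mx for x ≥ 1: 0, 4.717, 2.432, 1.2, 0.056 → sum = 8.405
V_1 = 8.405 / l_1 = 8.405 / 0.95 = 8.847368… → 8.85

8.85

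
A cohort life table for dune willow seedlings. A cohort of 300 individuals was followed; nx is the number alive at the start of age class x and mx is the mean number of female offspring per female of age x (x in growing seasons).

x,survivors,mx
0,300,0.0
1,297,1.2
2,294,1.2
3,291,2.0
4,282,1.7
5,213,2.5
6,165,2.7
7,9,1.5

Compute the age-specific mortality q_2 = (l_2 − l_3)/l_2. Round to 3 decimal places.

0.010

lx = nx/n0 = nx/300: 1, 0.99, 0.98, 0.97, 0.94, 0.71, 0.55, 0.03
q_2 = (l_2 − l_3) / l_2 = (0.98 − 0.97) / 0.98
     = 0.01 / 0.98 = 0.010204… → 0.010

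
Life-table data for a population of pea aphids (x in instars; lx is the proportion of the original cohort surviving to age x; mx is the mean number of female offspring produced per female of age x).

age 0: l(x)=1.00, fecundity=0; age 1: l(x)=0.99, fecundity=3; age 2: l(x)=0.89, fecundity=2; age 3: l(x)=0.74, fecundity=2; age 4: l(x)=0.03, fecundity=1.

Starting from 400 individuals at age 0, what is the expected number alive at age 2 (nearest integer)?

Expected survivors = N0 · l_2 = 400 × 0.89 = 356 → 356

356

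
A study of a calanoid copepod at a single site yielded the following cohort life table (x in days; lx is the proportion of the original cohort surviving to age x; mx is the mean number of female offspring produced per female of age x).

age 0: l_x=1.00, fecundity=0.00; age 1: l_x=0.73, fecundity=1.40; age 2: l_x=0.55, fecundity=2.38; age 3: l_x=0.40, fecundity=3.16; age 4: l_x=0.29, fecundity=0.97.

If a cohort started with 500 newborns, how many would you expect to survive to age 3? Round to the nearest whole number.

200

Expected survivors = N0 · l_3 = 500 × 0.40 = 200 → 200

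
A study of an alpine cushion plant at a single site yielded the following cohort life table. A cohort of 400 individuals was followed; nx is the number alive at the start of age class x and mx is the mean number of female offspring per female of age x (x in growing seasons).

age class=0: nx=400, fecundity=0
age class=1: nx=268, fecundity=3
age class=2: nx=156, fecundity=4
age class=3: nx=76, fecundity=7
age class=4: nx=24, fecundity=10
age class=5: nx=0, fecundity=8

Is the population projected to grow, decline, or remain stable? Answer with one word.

lx = nx/n0 = nx/400: 1, 0.67, 0.39, 0.19, 0.06, 0
R0 = Σ lx·mx = 0 + 2.01 + 1.56 + 1.33 + 0.6 + 0 = 5.5
R0 > 1, so the population is growing.

growing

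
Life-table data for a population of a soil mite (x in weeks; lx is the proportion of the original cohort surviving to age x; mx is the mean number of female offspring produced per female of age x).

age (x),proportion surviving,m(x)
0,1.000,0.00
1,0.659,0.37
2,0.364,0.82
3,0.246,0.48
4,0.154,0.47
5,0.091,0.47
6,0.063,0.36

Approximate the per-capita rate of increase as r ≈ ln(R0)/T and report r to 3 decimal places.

R0 = Σ lx·mx = 0 + 0.24383 + 0.29848 + 0.11808 + 0.07238 + 0.04277 + 0.02268 = 0.79822
Σ x·lx·mx = 1.83448; T = 1.83448/0.79822 = 2.29821…
r ≈ ln(R0)/T = ln(0.79822)/2.29821… = -0.09806… → -0.098

-0.098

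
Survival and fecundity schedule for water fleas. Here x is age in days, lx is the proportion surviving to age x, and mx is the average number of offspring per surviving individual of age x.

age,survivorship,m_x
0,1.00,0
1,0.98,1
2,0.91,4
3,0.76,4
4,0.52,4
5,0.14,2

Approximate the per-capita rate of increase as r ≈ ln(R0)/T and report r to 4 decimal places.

R0 = Σ lx·mx = 0 + 0.98 + 3.64 + 3.04 + 2.08 + 0.28 = 10.02
Σ x·lx·mx = 27.1; T = 27.1/10.02 = 2.70459…
r ≈ ln(R0)/T = ln(10.02)/2.70459… = 0.8521… → 0.8521

0.8521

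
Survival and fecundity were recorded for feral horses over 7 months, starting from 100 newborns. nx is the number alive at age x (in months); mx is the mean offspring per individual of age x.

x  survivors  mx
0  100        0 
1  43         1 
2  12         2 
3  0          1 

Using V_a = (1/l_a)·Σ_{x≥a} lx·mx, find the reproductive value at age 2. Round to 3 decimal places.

2.000

lx = nx/n0 = nx/100: 1, 0.43, 0.12, 0
lx·mx for x ≥ 2: 0.24, 0 → sum = 0.24
V_2 = 0.24 / l_2 = 0.24 / 0.12 = 2 → 2.000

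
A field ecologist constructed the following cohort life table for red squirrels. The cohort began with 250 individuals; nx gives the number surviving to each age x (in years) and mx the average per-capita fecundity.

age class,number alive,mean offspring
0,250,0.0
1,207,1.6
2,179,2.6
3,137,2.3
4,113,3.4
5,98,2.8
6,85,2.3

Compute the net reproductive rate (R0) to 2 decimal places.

lx = nx/n0 = nx/250: 1, 0.828, 0.716, 0.548, 0.452, 0.392, 0.34
lx·mx by age: 0, 1.3248, 1.8616, 1.2604, 1.5368, 1.0976, 0.782
R0 = Σ lx·mx = 7.8632 → 7.86

7.86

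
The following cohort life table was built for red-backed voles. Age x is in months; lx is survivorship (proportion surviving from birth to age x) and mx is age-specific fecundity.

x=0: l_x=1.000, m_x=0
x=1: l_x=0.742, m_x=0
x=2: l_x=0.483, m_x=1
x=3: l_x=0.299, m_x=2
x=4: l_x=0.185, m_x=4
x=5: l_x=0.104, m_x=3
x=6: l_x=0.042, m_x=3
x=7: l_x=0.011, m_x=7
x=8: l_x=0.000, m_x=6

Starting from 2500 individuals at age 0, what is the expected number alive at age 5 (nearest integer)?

Expected survivors = N0 · l_5 = 2500 × 0.104 = 260 → 260

260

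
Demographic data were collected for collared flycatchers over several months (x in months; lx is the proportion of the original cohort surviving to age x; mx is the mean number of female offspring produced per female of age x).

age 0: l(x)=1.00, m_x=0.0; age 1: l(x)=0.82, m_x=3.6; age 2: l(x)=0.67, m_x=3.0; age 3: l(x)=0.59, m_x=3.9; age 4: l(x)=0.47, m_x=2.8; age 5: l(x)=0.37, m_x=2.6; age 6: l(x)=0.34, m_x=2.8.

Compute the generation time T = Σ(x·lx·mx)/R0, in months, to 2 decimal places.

2.83

lx·mx: 0, 2.952, 2.01, 2.301, 1.316, 0.962, 0.952 → R0 = 10.493
x·lx·mx: 0, 2.952, 4.02, 6.903, 5.264, 4.81, 5.712 → Σ = 29.661
T = 29.661 / 10.493 = 2.826742… → 2.83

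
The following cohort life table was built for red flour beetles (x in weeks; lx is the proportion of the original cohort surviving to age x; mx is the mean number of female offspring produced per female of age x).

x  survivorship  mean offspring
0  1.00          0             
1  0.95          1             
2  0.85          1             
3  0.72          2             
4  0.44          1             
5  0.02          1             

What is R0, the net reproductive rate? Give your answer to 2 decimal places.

lx·mx by age: 0, 0.95, 0.85, 1.44, 0.44, 0.02
R0 = Σ lx·mx = 3.7 → 3.70

3.70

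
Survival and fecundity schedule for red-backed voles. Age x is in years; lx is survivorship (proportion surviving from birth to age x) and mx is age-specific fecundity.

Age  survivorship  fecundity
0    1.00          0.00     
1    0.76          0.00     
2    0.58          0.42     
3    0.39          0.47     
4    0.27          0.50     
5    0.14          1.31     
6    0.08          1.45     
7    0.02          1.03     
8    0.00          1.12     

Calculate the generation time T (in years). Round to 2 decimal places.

lx·mx: 0, 0, 0.2436, 0.1833, 0.135, 0.1834, 0.116, 0.0206, 0 → R0 = 0.8819
x·lx·mx: 0, 0, 0.4872, 0.5499, 0.54, 0.917, 0.696, 0.1442, 0 → Σ = 3.3343
T = 3.3343 / 0.8819 = 3.780814… → 3.78

3.78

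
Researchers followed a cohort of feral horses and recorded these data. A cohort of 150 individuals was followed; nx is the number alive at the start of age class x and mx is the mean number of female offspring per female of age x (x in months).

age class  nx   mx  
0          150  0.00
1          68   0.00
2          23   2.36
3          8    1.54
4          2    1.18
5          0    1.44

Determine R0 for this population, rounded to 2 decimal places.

0.46

lx = nx/n0 = nx/150: 1, 0.45333…, 0.15333…, 0.05333…, 0.01333…, 0
lx·mx by age: 0, 0, 0.361867…, 0.082133…, 0.015733…, 0
R0 = Σ lx·mx = 0.459733… → 0.46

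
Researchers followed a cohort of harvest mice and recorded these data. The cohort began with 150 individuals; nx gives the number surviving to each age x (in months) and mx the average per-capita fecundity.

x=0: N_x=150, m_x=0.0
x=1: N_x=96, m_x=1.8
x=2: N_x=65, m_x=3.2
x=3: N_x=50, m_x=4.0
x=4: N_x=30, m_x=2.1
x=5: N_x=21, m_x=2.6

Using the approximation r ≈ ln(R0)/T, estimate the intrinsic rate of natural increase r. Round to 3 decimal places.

lx = nx/n0 = nx/150: 1, 0.64, 0.43333…, 0.33333…, 0.2, 0.14
R0 = Σ lx·mx = 0 + 1.152 + 1.38667… + 1.33333… + 0.42 + 0.364 = 4.656…
Σ x·lx·mx = 11.425333…; T = 11.425333…/4.656… = 2.45389…
r ≈ ln(R0)/T = ln(4.656…)/2.45389… = 0.62682… → 0.627

0.627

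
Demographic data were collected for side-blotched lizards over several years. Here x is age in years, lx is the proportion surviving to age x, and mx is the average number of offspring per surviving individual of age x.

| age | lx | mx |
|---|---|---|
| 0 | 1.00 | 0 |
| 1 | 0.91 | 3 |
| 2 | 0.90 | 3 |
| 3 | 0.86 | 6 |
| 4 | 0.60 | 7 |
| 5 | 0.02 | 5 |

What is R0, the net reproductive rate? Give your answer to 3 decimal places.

14.890

lx·mx by age: 0, 2.73, 2.7, 5.16, 4.2, 0.1
R0 = Σ lx·mx = 14.89 → 14.890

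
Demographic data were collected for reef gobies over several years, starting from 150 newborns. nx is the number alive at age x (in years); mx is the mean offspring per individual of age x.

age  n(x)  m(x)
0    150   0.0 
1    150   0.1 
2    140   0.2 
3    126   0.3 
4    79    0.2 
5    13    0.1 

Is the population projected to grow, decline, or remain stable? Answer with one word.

declining

lx = nx/n0 = nx/150: 1, 1, 0.93333…, 0.84, 0.52667…, 0.08667…
R0 = Σ lx·mx = 0 + 0.1 + 0.186667… + 0.252 + 0.105333… + 0.008667… = 0.652667…
R0 < 1, so the population is declining.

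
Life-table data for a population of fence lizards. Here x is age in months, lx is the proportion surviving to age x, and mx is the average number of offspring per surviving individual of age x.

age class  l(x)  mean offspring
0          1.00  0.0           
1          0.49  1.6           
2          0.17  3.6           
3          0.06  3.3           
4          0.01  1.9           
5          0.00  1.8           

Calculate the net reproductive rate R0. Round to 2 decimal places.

1.61

lx·mx by age: 0, 0.784, 0.612, 0.198, 0.019, 0
R0 = Σ lx·mx = 1.613 → 1.61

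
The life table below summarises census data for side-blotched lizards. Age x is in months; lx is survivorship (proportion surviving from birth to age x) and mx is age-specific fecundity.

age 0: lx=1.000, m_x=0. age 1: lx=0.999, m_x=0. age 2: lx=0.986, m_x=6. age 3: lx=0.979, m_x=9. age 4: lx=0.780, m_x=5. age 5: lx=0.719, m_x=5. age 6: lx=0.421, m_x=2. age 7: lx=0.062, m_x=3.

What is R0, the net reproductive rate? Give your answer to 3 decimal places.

23.250

lx·mx by age: 0, 0, 5.916, 8.811, 3.9, 3.595, 0.842, 0.186
R0 = Σ lx·mx = 23.25 → 23.250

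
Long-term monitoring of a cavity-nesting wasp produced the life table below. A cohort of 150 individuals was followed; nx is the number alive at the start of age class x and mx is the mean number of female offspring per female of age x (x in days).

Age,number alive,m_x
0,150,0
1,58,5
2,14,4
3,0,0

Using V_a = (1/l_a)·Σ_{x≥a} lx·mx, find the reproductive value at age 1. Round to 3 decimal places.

5.966

lx = nx/n0 = nx/150: 1, 0.38667…, 0.09333…, 0
lx·mx for x ≥ 1: 1.933333…, 0.373333…, 0 → sum = 2.306667…
V_1 = 2.306667… / l_1 = 2.306667… / 0.386667… = 5.965517… → 5.966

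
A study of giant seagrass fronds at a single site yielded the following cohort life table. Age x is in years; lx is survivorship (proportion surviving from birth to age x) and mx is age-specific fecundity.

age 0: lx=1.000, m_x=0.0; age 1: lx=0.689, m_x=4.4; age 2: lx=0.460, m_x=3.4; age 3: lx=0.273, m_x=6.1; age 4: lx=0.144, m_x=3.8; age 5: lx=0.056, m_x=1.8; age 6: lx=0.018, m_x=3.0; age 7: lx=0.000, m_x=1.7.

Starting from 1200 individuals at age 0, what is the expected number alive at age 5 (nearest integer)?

67

Expected survivors = N0 · l_5 = 1200 × 0.056 = 67.2 → 67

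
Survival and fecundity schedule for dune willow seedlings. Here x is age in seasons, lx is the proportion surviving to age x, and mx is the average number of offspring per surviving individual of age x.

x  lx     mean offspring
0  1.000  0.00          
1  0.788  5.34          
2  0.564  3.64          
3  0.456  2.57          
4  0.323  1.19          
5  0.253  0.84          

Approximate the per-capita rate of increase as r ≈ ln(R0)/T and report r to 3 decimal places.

1.159

R0 = Σ lx·mx = 0 + 4.20792 + 2.05296 + 1.17192 + 0.38437 + 0.21252 = 8.02969
Σ x·lx·mx = 14.42968; T = 14.42968/8.02969 = 1.79704…
r ≈ ln(R0)/T = ln(8.02969)/1.79704… = 1.15921… → 1.159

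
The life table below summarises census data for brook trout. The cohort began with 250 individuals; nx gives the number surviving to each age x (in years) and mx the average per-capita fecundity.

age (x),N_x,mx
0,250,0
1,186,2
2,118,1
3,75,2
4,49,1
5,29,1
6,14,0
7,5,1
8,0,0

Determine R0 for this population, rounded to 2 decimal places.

lx = nx/n0 = nx/250: 1, 0.744, 0.472, 0.3, 0.196, 0.116, 0.056, 0.02, 0
lx·mx by age: 0, 1.488, 0.472, 0.6, 0.196, 0.116, 0, 0.02, 0
R0 = Σ lx·mx = 2.892 → 2.89

2.89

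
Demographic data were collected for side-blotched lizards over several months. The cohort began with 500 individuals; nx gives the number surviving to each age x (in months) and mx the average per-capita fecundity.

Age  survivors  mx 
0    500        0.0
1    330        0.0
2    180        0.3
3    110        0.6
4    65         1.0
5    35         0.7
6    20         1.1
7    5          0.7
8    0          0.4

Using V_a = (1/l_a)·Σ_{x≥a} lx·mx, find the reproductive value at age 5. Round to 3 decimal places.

1.429

lx = nx/n0 = nx/500: 1, 0.66, 0.36, 0.22, 0.13, 0.07, 0.04, 0.01, 0
lx·mx for x ≥ 5: 0.049, 0.044, 0.007, 0 → sum = 0.1
V_5 = 0.1 / l_5 = 0.1 / 0.07 = 1.428571… → 1.429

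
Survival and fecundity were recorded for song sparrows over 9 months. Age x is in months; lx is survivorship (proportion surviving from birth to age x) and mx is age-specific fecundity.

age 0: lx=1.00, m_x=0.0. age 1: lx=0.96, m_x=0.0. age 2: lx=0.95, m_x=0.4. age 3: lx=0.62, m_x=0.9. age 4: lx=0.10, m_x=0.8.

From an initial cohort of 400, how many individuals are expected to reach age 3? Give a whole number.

Expected survivors = N0 · l_3 = 400 × 0.62 = 248 → 248

248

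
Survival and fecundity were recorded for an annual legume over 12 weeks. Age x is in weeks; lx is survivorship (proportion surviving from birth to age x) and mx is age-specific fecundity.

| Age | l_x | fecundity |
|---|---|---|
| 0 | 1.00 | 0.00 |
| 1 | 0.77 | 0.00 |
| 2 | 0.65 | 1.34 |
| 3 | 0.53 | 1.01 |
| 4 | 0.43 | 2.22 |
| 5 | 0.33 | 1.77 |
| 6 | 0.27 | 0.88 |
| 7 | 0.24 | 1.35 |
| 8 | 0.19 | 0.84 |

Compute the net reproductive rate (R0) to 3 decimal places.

3.666

lx·mx by age: 0, 0, 0.871, 0.5353, 0.9546, 0.5841, 0.2376, 0.324, 0.1596
R0 = Σ lx·mx = 3.6662 → 3.666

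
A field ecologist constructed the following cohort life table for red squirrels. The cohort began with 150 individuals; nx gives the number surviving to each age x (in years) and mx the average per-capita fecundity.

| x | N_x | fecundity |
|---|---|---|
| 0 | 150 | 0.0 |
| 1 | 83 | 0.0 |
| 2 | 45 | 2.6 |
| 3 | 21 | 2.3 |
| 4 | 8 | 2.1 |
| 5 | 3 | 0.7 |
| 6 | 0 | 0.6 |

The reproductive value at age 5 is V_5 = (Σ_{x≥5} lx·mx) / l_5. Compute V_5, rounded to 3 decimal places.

lx = nx/n0 = nx/150: 1, 0.55333…, 0.3, 0.14, 0.05333…, 0.02, 0
lx·mx for x ≥ 5: 0.014, 0 → sum = 0.014
V_5 = 0.014 / l_5 = 0.014 / 0.02 = 0.7 → 0.700

0.700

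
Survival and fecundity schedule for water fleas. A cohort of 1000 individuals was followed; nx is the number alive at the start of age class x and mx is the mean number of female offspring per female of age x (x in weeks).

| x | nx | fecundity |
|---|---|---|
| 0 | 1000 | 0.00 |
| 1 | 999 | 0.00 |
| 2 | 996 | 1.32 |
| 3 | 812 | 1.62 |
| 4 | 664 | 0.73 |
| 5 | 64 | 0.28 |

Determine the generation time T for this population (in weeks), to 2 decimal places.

2.75

lx = nx/n0 = nx/1000: 1, 0.999, 0.996, 0.812, 0.664, 0.064
lx·mx: 0, 0, 1.31472, 1.31544, 0.48472, 0.01792 → R0 = 3.1328
x·lx·mx: 0, 0, 2.62944, 3.94632, 1.93888, 0.0896 → Σ = 8.60424
T = 8.60424 / 3.1328 = 2.746502… → 2.75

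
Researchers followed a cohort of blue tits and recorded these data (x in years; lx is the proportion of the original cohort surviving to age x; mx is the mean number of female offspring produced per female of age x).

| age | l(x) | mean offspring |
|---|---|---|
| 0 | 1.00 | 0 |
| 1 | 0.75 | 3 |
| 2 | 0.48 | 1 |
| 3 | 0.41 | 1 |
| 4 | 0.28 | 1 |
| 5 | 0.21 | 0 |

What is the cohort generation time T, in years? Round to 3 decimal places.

1.626

lx·mx: 0, 2.25, 0.48, 0.41, 0.28, 0 → R0 = 3.42
x·lx·mx: 0, 2.25, 0.96, 1.23, 1.12, 0 → Σ = 5.56
T = 5.56 / 3.42 = 1.625731… → 1.626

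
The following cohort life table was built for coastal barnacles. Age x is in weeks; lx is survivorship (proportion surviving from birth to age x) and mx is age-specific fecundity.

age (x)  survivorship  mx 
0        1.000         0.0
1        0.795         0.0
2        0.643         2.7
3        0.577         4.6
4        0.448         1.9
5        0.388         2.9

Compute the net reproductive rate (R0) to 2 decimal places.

6.37

lx·mx by age: 0, 0, 1.7361, 2.6542, 0.8512, 1.1252
R0 = Σ lx·mx = 6.3667 → 6.37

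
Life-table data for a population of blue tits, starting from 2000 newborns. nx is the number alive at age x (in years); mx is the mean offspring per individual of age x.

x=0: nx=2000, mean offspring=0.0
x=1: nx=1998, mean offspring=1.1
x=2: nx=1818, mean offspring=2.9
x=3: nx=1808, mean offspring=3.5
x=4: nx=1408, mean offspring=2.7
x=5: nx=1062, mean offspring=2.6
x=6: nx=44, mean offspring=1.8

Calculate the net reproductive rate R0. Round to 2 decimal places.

lx = nx/n0 = nx/2000: 1, 0.999, 0.909, 0.904, 0.704, 0.531, 0.022
lx·mx by age: 0, 1.0989, 2.6361, 3.164, 1.9008, 1.3806, 0.0396
R0 = Σ lx·mx = 10.22 → 10.22

10.22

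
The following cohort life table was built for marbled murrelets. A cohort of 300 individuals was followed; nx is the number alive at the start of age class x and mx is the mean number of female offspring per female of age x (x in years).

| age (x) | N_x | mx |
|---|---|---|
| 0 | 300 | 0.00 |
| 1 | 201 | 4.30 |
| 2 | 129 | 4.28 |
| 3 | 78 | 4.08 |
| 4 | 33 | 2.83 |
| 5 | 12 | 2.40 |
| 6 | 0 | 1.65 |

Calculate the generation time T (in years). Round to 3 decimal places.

lx = nx/n0 = nx/300: 1, 0.67, 0.43, 0.26, 0.11, 0.04, 0
lx·mx: 0, 2.881, 1.8404, 1.0608, 0.3113, 0.096, 0 → R0 = 6.1895
x·lx·mx: 0, 2.881, 3.6808, 3.1824, 1.2452, 0.48, 0 → Σ = 11.4694
T = 11.4694 / 6.1895 = 1.853041… → 1.853

1.853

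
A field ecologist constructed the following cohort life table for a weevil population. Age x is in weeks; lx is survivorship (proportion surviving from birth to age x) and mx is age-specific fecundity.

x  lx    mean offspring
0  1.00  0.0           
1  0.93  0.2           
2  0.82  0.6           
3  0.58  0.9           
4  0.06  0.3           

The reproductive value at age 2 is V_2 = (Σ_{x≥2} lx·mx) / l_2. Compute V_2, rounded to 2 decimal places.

lx·mx for x ≥ 2: 0.492, 0.522, 0.018 → sum = 1.032
V_2 = 1.032 / l_2 = 1.032 / 0.82 = 1.258537… → 1.26

1.26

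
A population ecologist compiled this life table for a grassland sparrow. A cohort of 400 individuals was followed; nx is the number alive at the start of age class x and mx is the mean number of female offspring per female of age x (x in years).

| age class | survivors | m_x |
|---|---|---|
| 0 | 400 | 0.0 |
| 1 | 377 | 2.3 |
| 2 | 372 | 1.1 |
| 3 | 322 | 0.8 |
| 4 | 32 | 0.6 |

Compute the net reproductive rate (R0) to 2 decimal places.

3.88

lx = nx/n0 = nx/400: 1, 0.9425, 0.93, 0.805, 0.08
lx·mx by age: 0, 2.16775, 1.023, 0.644, 0.048
R0 = Σ lx·mx = 3.88275 → 3.88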